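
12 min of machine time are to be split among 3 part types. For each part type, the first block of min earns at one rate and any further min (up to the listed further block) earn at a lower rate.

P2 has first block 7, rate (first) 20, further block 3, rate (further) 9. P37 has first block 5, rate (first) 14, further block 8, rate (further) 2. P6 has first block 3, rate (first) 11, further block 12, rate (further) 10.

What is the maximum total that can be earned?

Treat each block as its own option and order by rate: P2/first 20 > P37/first 14 > P6/first 11 > P6/second 10 > P2/second 9 > P37/second 2.
P2 first at 20: fill all 7 — 5 left.
P37/first (14): +5 — 0 left.
Total = 20×7 + 14×5 = 210.

210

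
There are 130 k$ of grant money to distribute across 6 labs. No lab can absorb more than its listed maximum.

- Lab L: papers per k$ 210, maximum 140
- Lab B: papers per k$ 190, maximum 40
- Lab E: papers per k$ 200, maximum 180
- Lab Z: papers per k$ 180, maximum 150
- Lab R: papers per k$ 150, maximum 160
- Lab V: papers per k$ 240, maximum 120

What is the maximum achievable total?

30900

Rank by papers per k$: Lab V 240 > Lab L 210 > Lab E 200 > Lab B 190 > Lab Z 180 > Lab R 150.
Lab V takes 120 to reach its cap of 120 → 10 left.
Lab L: +10 (room for 140) → 10. Pool exhausted.
Total = 210×10 + 240×120 = 30900.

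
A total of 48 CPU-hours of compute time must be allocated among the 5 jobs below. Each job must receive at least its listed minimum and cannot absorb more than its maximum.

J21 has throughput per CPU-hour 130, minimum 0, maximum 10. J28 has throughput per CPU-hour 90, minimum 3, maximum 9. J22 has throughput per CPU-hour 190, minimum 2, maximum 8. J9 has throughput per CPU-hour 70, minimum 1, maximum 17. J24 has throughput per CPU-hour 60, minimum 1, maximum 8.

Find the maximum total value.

5060

Meeting every minimum uses 0+3+2+1+1 = 7 CPU-hours, leaving 41.
Order the jobs by throughput per CPU-hour: J22 190 > J21 130 > J28 90 > J9 70 > J24 60.
J22: +6 to 8 (cap) ; 35 left.
Give J21 10 more to hit its cap of 10 ; 25 left.
Give J28 6 more to hit its cap of 9 ; 19 left.
J9: +16 to 17 (cap) ; 3 left.
J24: +3 (room for 7) → 4. Pool exhausted.
Total = 130×10 + 90×9 + 190×8 + 70×17 + 60×4 = 5060.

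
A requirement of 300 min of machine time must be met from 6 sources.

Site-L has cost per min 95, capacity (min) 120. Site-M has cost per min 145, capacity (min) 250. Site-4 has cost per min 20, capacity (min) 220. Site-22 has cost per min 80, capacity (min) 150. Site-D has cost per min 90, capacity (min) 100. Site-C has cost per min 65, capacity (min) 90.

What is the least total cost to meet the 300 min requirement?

Use sources in increasing cost order.
Take 220 from Site-4 at 20 → need 80 more.
Site-C (65): take the remaining 80 → done.
Site-22, Site-D, Site-L, Site-M: unused.
Cost = 220×20 + 80×65 = 9600.

9600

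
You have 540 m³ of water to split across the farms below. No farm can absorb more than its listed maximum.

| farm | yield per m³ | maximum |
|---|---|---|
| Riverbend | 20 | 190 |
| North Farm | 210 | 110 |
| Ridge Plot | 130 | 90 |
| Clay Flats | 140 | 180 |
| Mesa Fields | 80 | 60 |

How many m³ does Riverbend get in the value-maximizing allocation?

100

Highest yield per m³ first: North Farm 210 > Clay Flats 140 > Ridge Plot 130 > Mesa Fields 80 > Riverbend 20.
North Farm: +110 to 110 (cap) — 430 left.
Clay Flats takes 180 to reach its cap of 180 — 250 left.
Ridge Plot: +90 to 90 (cap) — 160 left.
Mesa Fields takes 60 to reach its cap of 60 — 100 left.
Riverbend: +100 (room for 190) → 100. Pool exhausted.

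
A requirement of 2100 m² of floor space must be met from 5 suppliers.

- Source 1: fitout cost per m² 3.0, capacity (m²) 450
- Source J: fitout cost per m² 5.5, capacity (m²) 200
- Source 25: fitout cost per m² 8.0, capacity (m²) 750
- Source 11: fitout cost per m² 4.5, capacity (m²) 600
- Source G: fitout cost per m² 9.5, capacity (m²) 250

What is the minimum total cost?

12100

Use suppliers in increasing cost order.
Take 450 from Source 1 at 3.0 — need 1650 more.
Source 11 at 4.5: take all 600 m² — 1050 still needed.
Source J (5.5): use full 200 — 850 m² to go.
Source 25 (8.0): use full 750 — 100 m² to go.
Source G (9.5): take the remaining 100 — done.
Cost = 450×3.0 + 600×4.5 + 200×5.5 + 750×8.0 + 100×9.5 = 12100.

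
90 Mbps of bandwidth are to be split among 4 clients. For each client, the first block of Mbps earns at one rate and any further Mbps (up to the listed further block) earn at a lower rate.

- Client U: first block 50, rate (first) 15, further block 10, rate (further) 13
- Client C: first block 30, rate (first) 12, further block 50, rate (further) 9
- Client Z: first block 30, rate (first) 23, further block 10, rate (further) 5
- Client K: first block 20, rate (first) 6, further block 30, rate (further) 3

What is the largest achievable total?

Treat each block as its own option and order by rate: Client Z/first 23 > Client U/first 15 > Client U/second 13 > Client C/first 12 > Client C/second 9 > Client K/first 6 > Client Z/second 5 > Client K/second 3.
Fill Client Z first block (30 at 23) — 60 left.
Fill Client U first block (50 at 15) — 10 left.
Client U/second (13): +10 — 0 left.
Total = 23×30 + 15×50 + 13×10 = 1570.

1570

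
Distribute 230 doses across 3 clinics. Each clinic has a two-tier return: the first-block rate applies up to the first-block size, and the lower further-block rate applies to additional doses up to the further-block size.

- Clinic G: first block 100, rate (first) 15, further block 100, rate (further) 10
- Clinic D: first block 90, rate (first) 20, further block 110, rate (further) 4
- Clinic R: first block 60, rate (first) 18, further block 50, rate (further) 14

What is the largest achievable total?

4080

Treat each block as its own option and order by rate: Clinic D/tier1 20 > Clinic R/tier1 18 > Clinic G/tier1 15 > Clinic R/tier2 14 > Clinic G/tier2 10 > Clinic D/tier2 4.
Clinic D/tier1 (20): +90 — 140 left.
Clinic R tier1 at 18: fill all 60 — 80 left.
Clinic G tier1 at 15: only 80 left, fill 80.
Total = 20×90 + 18×60 + 15×80 = 4080.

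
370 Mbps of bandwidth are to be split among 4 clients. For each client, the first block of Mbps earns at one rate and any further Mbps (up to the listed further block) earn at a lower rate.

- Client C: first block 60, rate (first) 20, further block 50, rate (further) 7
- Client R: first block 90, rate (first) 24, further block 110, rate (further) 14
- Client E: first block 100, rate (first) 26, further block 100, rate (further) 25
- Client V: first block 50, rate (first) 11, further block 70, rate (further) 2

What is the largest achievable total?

8740

Treat each block as its own option and order by rate: Client E/first 26 > Client E/second 25 > Client R/first 24 > Client C/first 20 > Client R/second 14 > Client V/first 11 > Client C/second 7 > Client V/second 2.
Fill Client E first block (100 at 26) — 270 left.
Client E/second (25): +100 — 170 left.
Fill Client R first block (90 at 24) — 80 left.
Fill Client C first block (60 at 20) — 20 left.
20 remain; put them into Client R second at 14.
Total = 26×100 + 25×100 + 24×90 + 20×60 + 14×20 = 8740.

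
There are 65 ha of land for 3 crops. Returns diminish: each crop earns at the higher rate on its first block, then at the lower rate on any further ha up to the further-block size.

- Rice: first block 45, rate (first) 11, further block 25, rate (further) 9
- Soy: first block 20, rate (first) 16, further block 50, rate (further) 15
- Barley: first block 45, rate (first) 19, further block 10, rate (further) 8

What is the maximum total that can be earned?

Treat each block as its own option and order by rate: Barley/T1 19 > Soy/T1 16 > Soy/T2 15 > Rice/T1 11 > Rice/T2 9 > Barley/T2 8.
Fill Barley T1 block (45 at 19) — 20 left.
Soy/T1 (16): +20 — 0 left.
Total = 19×45 + 16×20 = 1175.

1175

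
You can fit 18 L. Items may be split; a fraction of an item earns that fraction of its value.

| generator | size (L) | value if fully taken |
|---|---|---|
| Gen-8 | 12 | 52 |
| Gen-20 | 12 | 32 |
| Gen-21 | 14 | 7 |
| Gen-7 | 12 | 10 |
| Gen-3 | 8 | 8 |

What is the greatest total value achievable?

Best value per unit of size first: Gen-8 52/12≈4.33, Gen-20 32/12≈2.67, Gen-3 8/8≈1, Gen-7 10/12≈0.833, Gen-21 7/14≈0.5.
Gen-8: take in full, 12 L for value 52 ; 6 left.
Only 6 L remain; take 6/12 of Gen-20 for value 32×6/12 = 16.
Total value = 68.

68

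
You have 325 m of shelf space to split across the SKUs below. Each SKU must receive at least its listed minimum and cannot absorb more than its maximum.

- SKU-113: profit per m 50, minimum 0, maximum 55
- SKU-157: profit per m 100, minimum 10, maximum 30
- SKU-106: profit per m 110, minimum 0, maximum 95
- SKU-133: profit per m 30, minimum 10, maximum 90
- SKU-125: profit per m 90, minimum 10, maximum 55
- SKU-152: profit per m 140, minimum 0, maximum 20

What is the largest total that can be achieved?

26050

Meeting every minimum uses 0+10+0+10+10+0 = 30 m, leaving 295.
Rank by profit per m: SKU-152 140 > SKU-106 110 > SKU-157 100 > SKU-125 90 > SKU-113 50 > SKU-133 30.
SKU-152 takes 20 more to reach its cap of 20 → 275 left.
Give SKU-106 95 more to hit its cap of 95 → 180 left.
SKU-157 takes 20 more to reach its cap of 30 → 160 left.
Give SKU-125 45 more to hit its cap of 55 → 115 left.
SKU-113: +55 to 55 (cap) → 60 left.
Only 60 left; SKU-133 takes them to reach 70.
Total = 50×55 + 100×30 + 110×95 + 30×70 + 90×55 + 140×20 = 26050.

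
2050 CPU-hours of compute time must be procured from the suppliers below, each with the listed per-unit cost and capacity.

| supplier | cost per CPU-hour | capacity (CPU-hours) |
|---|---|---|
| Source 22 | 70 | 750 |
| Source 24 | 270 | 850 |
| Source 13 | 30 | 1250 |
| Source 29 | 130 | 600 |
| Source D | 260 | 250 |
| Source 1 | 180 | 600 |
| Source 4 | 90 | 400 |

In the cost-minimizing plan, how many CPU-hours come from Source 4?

50

Use suppliers in increasing cost order.
Source 13 at 30: take all 1250 CPU-hours → 800 still needed.
Source 22 at 70: take all 750 CPU-hours → 50 still needed.
Take 50 from Source 4 at 90 to finish.
Source 29, Source 1, Source D, Source 24: unused.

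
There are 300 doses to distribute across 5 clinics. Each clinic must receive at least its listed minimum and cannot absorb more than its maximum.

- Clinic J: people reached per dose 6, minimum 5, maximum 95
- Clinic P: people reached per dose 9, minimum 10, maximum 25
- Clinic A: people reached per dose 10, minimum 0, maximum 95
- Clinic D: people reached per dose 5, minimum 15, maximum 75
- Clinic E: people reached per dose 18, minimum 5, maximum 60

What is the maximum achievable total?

2950

Meeting every minimum uses 5+10+0+15+5 = 35 doses, leaving 265.
Rank by people reached per dose: Clinic E 18 > Clinic A 10 > Clinic P 9 > Clinic J 6 > Clinic D 5.
Give Clinic E 55 more to hit its cap of 60 → 210 left.
Clinic A takes 95 more to reach its cap of 95 → 115 left.
Give Clinic P 15 more to hit its cap of 25 → 100 left.
Clinic J takes 90 more to reach its cap of 95 → 10 left.
Clinic D has room for 60 more but only 10 remain, so it gets 25.
Total = 6×95 + 9×25 + 10×95 + 5×25 + 18×60 = 2950.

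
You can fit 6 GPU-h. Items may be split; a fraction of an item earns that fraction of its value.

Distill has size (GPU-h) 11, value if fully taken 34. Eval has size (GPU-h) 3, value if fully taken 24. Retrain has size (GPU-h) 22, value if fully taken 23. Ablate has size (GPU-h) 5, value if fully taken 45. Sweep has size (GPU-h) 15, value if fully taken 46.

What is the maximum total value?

Sort by value density: Ablate 45/5≈9, Eval 24/3≈8, Distill 34/11≈3.09, Sweep 46/15≈3.07, Retrain 23/22≈1.05.
Ablate: take in full, 5 GPU-h for value 45 → 1 left.
Fill the last 1 GPU-h with part of Eval: 1/3 of it earns 8.
Total value = 53.

53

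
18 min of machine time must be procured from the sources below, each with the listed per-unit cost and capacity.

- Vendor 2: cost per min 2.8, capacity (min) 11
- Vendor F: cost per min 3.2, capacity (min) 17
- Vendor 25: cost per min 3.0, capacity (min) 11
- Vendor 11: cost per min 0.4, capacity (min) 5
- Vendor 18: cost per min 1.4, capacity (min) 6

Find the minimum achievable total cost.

30

Fill from the cheapest source first.
Vendor 11 at 0.4: take all 5 min ; 13 still needed.
Vendor 18 at 1.4: take all 6 min ; 7 still needed.
Take 7 from Vendor 2 at 2.8 to finish.
Vendor 25, Vendor F: unused.
Cost = 5×0.4 + 6×1.4 + 7×2.8 = 30.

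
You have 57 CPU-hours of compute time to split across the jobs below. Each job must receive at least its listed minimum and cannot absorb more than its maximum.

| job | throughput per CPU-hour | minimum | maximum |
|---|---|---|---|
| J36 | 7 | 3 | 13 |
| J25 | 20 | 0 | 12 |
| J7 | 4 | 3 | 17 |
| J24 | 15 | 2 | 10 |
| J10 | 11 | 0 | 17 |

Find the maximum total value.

688

Meeting every minimum uses 3+0+3+2+0 = 8 CPU-hours, leaving 49.
Rank by throughput per CPU-hour: J25 20 > J24 15 > J10 11 > J36 7 > J7 4.
J25 takes 12 more to reach its cap of 12 → 37 left.
J24 takes 8 more to reach its cap of 10 → 29 left.
Give J10 17 more to hit its cap of 17 → 12 left.
J36: +10 to 13 (cap) → 2 left.
J7: +2 (room for 14) → 5. Pool exhausted.
Total = 7×13 + 20×12 + 4×5 + 15×10 + 11×17 = 688.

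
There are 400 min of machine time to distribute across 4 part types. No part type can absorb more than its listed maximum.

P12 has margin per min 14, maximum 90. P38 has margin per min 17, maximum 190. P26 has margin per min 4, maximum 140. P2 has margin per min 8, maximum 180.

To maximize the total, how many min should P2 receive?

120

Order the part types by margin per min: P38 17 > P12 14 > P2 8 > P26 4.
Give P38 190 to hit its cap of 190 — 210 left.
P12: +90 to 90 (cap) — 120 left.
P2 has room for 180 but only 120 remain, so it gets 120.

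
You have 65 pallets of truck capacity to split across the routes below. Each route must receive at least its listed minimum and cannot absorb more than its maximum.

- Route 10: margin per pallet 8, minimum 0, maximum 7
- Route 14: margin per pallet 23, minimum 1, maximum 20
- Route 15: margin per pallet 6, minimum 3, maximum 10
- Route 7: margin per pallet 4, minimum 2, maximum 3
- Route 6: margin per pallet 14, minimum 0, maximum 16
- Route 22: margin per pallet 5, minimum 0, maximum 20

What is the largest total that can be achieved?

Meeting every minimum uses 0+1+3+2+0+0 = 6 pallets, leaving 59.
Rank by margin per pallet: Route 14 23 > Route 6 14 > Route 10 8 > Route 15 6 > Route 22 5 > Route 7 4.
Give Route 14 19 more to hit its cap of 20 — 40 left.
Route 6 takes 16 more to reach its cap of 16 — 24 left.
Give Route 10 7 more to hit its cap of 7 — 17 left.
Route 15 takes 7 more to reach its cap of 10 — 10 left.
Route 22 has room for 20 more but only 10 remain, so it gets 10.
Total = 8×7 + 23×20 + 6×10 + 4×2 + 14×16 + 5×10 = 858.

858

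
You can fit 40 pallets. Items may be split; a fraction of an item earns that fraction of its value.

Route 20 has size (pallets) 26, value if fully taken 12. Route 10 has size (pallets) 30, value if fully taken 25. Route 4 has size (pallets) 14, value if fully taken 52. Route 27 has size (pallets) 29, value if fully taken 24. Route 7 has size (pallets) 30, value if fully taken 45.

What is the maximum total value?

Sort by value density: Route 4 52/14≈3.71, Route 7 45/30≈1.5, Route 10 25/30≈0.833, Route 27 24/29≈0.828, Route 20 12/26≈0.462.
All 14 pallets of Route 4 fit (value 52) — 26 remain.
Only 26 pallets remain; take 26/30 of Route 7 for value 45×26/30 = 39.
Total value = 91.

91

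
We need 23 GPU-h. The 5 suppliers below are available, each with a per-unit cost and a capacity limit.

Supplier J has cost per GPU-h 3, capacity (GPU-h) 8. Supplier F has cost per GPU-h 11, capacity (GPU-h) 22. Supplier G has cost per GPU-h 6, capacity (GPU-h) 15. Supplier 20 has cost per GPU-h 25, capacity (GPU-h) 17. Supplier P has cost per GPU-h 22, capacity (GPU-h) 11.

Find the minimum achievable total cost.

114

Fill from the cheapest supplier first.
Take 8 from Supplier J at 3 — need 15 more.
Supplier G (6): use full 15 — 0 GPU-h to go.
Supplier F, Supplier P, Supplier 20: unused.
Cost = 8×3 + 15×6 = 114.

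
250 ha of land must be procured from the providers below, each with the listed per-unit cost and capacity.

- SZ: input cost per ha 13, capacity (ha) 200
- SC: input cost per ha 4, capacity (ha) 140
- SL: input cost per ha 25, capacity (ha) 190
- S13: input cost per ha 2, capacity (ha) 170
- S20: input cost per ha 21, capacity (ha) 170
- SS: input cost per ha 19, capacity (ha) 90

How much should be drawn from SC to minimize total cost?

Fill from the cheapest provider first.
Take 170 from S13 at 2 — need 80 more.
SC at 4: take 80 of its 140 — requirement met.
SZ, SS, S20, SL: unused.

80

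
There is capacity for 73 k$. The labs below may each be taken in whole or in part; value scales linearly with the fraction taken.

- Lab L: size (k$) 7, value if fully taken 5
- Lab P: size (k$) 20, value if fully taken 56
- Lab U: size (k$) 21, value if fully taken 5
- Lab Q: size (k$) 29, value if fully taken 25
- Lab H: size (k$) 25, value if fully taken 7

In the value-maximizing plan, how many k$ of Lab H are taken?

Best value per unit of size first: Lab P 56/20≈2.8, Lab Q 25/29≈0.862, Lab L 5/7≈0.714, Lab H 7/25≈0.28, Lab U 5/21≈0.238.
All 20 k$ of Lab P fit (value 56) ; 53 remain.
All 29 k$ of Lab Q fit (value 25) ; 24 remain.
Take all of Lab L (7 k$, value 5) ; 17 k$ left.
Fill the last 17 k$ with part of Lab H: 17/25 of it earns 4.76.

17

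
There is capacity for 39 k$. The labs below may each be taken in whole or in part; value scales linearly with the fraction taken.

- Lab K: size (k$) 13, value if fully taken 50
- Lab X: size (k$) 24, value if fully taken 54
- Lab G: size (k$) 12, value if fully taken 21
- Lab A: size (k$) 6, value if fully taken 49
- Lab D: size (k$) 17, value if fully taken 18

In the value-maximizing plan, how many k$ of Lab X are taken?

20

Rank by value-to-size ratio: Lab A 49/6≈8.17, Lab K 50/13≈3.85, Lab X 54/24≈2.25, Lab G 21/12≈1.75, Lab D 18/17≈1.06.
Take all of Lab A (6 k$, value 49) → 33 k$ left.
Lab K: take in full, 13 k$ for value 50 → 20 left.
Fill the last 20 k$ with part of Lab X: 20/24 of it earns 45.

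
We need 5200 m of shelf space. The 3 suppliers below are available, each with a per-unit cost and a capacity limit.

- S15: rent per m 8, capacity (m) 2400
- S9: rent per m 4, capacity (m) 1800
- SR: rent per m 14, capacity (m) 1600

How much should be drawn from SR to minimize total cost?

1000

Fill from the cheapest supplier first.
Take 1800 from S9 at 4 — need 3400 more.
S15 at 8: take all 2400 m — 1000 still needed.
SR at 14: take 1000 of its 1600 — requirement met.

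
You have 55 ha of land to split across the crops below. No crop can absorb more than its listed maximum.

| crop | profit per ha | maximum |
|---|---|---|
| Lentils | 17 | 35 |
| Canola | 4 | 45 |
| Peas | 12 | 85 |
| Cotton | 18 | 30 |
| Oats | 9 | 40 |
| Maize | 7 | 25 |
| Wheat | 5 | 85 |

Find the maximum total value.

Order the crops by profit per ha: Cotton 18 > Lentils 17 > Peas 12 > Oats 9 > Maize 7 > Wheat 5 > Canola 4.
Give Cotton 30 to hit its cap of 30 — 25 left.
Only 25 left; Lentils takes them to reach 25.
Total = 17×25 + 18×30 = 965.

965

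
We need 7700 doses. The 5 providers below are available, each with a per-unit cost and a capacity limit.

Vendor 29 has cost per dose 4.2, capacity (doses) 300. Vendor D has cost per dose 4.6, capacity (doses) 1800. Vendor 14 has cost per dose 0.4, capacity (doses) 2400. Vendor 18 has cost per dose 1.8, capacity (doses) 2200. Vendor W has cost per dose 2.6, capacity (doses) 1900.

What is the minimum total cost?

15260

Fill from the cheapest provider first.
Take 2400 from Vendor 14 at 0.4 — need 5300 more.
Vendor 18 at 1.8: take all 2200 doses — 3100 still needed.
Vendor W at 2.6: take all 1900 doses — 1200 still needed.
Vendor 29 (4.2): use full 300 — 900 doses to go.
Vendor D (4.6): take the remaining 900 — done.
Cost = 2400×0.4 + 2200×1.8 + 1900×2.6 + 300×4.2 + 900×4.6 = 15260.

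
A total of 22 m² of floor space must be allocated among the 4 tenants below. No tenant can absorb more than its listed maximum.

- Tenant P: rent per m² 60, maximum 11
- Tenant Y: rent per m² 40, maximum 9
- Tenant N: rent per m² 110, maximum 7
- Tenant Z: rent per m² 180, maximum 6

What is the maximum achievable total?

Rank by rent per m²: Tenant Z 180 > Tenant N 110 > Tenant P 60 > Tenant Y 40.
Give Tenant Z 6 to hit its cap of 6 → 16 left.
Give Tenant N 7 to hit its cap of 7 → 9 left.
Tenant P: +9 (room for 11) → 9. Pool exhausted.
Total = 60×9 + 110×7 + 180×6 = 2390.

2390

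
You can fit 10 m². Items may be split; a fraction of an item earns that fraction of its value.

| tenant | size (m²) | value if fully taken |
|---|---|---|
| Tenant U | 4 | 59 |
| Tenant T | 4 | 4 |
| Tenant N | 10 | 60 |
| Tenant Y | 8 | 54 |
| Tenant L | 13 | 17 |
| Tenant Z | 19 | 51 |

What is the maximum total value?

99.5

Rank by value-to-size ratio: Tenant U 59/4≈14.8, Tenant Y 54/8≈6.75, Tenant N 60/10≈6, Tenant Z 51/19≈2.68, Tenant L 17/13≈1.31, Tenant T 4/4≈1.
All 4 m² of Tenant U fit (value 59) → 6 remain.
Fill the last 6 m² with part of Tenant Y: 6/8 of it earns 40.5.
Total value = 99.5.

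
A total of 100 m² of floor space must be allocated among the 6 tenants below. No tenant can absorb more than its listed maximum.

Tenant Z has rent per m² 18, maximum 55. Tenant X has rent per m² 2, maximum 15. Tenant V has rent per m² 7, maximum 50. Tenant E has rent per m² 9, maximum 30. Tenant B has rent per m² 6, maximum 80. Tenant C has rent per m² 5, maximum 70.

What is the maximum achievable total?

Order the tenants by rent per m²: Tenant Z 18 > Tenant E 9 > Tenant V 7 > Tenant B 6 > Tenant C 5 > Tenant X 2.
Tenant Z: +55 to 55 (cap) → 45 left.
Tenant E takes 30 to reach its cap of 30 → 15 left.
Only 15 left; Tenant V takes them to reach 15.
Total = 18×55 + 7×15 + 9×30 = 1365.

1365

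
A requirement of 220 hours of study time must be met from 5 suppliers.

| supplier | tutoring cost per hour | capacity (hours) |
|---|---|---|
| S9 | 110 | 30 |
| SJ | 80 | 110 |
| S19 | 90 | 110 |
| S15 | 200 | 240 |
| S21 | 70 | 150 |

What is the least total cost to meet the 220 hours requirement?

16100

Cheapest first:
S21 (70): use full 150 — 70 hours to go.
Take 70 from SJ at 80 to finish.
S19, S9, S15: unused.
Cost = 150×70 + 70×80 = 16100.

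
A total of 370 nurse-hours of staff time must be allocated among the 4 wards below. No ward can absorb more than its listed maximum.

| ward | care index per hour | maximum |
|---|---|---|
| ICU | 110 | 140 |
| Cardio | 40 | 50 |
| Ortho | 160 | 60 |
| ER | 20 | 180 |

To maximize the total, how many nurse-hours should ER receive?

120

Rank by care index per hour: Ortho 160 > ICU 110 > Cardio 40 > ER 20.
Ortho: +60 to 60 (cap) ; 310 left.
ICU takes 140 to reach its cap of 140 ; 170 left.
Cardio takes 50 to reach its cap of 50 ; 120 left.
ER: +120 (room for 180) → 120. Pool exhausted.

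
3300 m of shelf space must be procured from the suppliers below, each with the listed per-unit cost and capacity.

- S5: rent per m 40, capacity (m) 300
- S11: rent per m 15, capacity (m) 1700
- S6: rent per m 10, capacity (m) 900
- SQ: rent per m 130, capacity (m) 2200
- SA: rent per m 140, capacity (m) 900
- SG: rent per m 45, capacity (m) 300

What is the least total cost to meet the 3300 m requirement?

73000

Use suppliers in increasing cost order.
S6 (10): use full 900 → 2400 m to go.
S11 (15): use full 1700 → 700 m to go.
S5 at 40: take all 300 m → 400 still needed.
SG at 45: take all 300 m → 100 still needed.
Take 100 from SQ at 130 to finish.
SA: unused.
Cost = 900×10 + 1700×15 + 300×40 + 300×45 + 100×130 = 73000.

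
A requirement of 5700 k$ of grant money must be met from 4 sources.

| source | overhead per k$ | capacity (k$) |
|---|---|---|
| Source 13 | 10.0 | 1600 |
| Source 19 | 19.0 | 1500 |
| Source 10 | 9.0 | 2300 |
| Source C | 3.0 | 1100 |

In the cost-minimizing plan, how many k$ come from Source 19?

700

Fill from the cheapest source first.
Source C at 3.0: take all 1100 k$ → 4600 still needed.
Source 10 (9.0): use full 2300 → 2300 k$ to go.
Take 1600 from Source 13 at 10.0 → need 700 more.
Take 700 from Source 19 at 19.0 to finish.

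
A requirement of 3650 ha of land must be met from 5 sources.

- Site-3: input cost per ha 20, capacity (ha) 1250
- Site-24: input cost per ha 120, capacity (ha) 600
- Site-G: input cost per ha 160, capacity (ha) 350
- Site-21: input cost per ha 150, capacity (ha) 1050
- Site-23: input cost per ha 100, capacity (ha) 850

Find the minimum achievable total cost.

324500

Use sources in increasing cost order.
Take 1250 from Site-3 at 20 ; need 2400 more.
Site-23 at 100: take all 850 ha ; 1550 still needed.
Take 600 from Site-24 at 120 ; need 950 more.
Take 950 from Site-21 at 150 to finish.
Site-G: unused.
Cost = 1250×20 + 850×100 + 600×120 + 950×150 = 324500.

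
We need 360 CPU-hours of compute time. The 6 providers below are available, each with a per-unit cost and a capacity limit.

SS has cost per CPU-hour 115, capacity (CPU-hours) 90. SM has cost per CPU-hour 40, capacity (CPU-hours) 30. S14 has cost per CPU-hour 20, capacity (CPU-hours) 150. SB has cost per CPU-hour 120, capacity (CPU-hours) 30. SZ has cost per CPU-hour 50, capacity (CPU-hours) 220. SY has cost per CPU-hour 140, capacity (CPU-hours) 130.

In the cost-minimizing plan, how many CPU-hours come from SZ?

180

Use providers in increasing cost order.
S14 at 20: take all 150 CPU-hours ; 210 still needed.
Take 30 from SM at 40 ; need 180 more.
Take 180 from SZ at 50 to finish.
SS, SB, SY: unused.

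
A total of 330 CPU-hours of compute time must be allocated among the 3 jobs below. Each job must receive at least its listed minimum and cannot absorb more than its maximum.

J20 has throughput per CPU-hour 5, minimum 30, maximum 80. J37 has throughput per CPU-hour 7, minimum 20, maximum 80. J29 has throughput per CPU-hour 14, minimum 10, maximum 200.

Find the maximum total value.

Meeting every minimum uses 30+20+10 = 60 CPU-hours, leaving 270.
Rank by throughput per CPU-hour: J29 14 > J37 7 > J20 5.
J29 takes 190 more to reach its cap of 200 → 80 left.
J37 takes 60 more to reach its cap of 80 → 20 left.
J20 has room for 50 more but only 20 remain, so it gets 50.
Total = 5×50 + 7×80 + 14×200 = 3610.

3610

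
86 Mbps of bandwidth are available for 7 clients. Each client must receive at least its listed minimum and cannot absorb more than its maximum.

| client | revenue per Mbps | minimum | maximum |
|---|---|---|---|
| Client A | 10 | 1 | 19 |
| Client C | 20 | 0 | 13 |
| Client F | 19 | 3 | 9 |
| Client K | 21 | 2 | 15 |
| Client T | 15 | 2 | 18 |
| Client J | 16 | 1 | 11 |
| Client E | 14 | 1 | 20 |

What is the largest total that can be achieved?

Meeting every minimum uses 1+0+3+2+2+1+1 = 10 Mbps, leaving 76.
Rank by revenue per Mbps: Client K 21 > Client C 20 > Client F 19 > Client J 16 > Client T 15 > Client E 14 > Client A 10.
Give Client K 13 more to hit its cap of 15 — 63 left.
Client C: +13 to 13 (cap) — 50 left.
Give Client F 6 more to hit its cap of 9 — 44 left.
Client J takes 10 more to reach its cap of 11 — 34 left.
Client T: +16 to 18 (cap) — 18 left.
Client E has room for 19 more but only 18 remain, so it gets 19.
Total = 10×1 + 20×13 + 19×9 + 21×15 + 15×18 + 16×11 + 14×19 = 1468.

1468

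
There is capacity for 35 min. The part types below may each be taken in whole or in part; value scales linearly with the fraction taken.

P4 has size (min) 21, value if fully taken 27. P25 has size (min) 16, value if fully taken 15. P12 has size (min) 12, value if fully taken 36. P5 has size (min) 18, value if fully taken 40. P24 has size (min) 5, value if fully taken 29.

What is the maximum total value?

105

Sort by value density: P24 29/5≈5.8, P12 36/12≈3, P5 40/18≈2.22, P4 27/21≈1.29, P25 15/16≈0.938.
All 5 min of P24 fit (value 29) → 30 remain.
Take all of P12 (12 min, value 36) → 18 min left.
All 18 min of P5 fit (value 40) → 0 remain.
Total value = 105.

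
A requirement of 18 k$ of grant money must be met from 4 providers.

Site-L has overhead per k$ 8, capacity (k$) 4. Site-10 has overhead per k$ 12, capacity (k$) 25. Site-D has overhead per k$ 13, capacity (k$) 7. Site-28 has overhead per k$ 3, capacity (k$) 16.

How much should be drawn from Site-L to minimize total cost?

2

Fill from the cheapest provider first.
Site-28 (3): use full 16 ; 2 k$ to go.
Site-L (8): take the remaining 2 ; done.
Site-10, Site-D: unused.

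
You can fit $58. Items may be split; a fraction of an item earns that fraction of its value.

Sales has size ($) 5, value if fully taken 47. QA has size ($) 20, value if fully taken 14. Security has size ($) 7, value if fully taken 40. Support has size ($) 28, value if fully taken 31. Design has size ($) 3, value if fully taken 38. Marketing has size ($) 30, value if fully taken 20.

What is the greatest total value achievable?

Rank by value-to-size ratio: Design 38/3≈12.7, Sales 47/5≈9.4, Security 40/7≈5.71, Support 31/28≈1.11, QA 14/20≈0.7, Marketing 20/30≈0.667.
All 3 $ of Design fit (value 38) → 55 remain.
All 5 $ of Sales fit (value 47) → 50 remain.
Security: take in full, 7 $ for value 40 → 43 left.
Take all of Support (28 $, value 31) → 15 $ left.
15 $ left: a 15/20 share of QA gives 14×15/20 = 10.5.
Total value = 166.5.

166.5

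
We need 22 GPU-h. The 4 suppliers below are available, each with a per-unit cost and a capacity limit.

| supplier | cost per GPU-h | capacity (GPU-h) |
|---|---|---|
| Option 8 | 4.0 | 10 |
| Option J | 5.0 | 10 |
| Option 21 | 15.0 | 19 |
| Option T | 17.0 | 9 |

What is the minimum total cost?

Fill from the cheapest supplier first.
Option 8 at 4.0: take all 10 GPU-h ; 12 still needed.
Take 10 from Option J at 5.0 ; need 2 more.
Option 21 at 15.0: take 2 of its 19 ; requirement met.
Option T: unused.
Cost = 10×4.0 + 10×5.0 + 2×15.0 = 120.

120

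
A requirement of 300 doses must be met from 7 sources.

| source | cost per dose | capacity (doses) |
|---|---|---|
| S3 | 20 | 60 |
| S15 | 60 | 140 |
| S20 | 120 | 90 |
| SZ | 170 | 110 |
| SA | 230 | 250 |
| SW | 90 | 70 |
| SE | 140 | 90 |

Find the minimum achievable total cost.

Cheapest first:
Take 60 from S3 at 20 ; need 240 more.
S15 at 60: take all 140 doses ; 100 still needed.
SW at 90: take all 70 doses ; 30 still needed.
S20 at 120: take 30 of its 90 ; requirement met.
SE, SZ, SA: unused.
Cost = 60×20 + 140×60 + 70×90 + 30×120 = 19500.

19500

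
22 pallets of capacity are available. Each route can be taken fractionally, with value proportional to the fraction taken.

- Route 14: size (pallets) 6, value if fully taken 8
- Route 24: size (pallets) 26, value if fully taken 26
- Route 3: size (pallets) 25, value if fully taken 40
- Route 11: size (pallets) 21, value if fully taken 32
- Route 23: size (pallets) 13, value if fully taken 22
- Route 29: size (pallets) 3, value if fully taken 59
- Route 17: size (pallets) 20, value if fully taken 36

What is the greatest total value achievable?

Rank by value-to-size ratio: Route 29 59/3≈19.7, Route 17 36/20≈1.8, Route 23 22/13≈1.69, Route 3 40/25≈1.6, Route 11 32/21≈1.52, Route 14 8/6≈1.33, Route 24 26/26≈1.
Take all of Route 29 (3 pallets, value 59) → 19 pallets left.
19 pallets left: a 19/20 share of Route 17 gives 36×19/20 = 34.2.
Total value = 93.2.

93.2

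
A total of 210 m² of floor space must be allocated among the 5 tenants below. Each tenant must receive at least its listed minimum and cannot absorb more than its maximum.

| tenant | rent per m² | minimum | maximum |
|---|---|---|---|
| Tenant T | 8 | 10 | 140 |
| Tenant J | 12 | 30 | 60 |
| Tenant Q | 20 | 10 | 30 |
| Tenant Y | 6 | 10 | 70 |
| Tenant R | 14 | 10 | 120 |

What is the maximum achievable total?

2900

Meeting every minimum uses 10+30+10+10+10 = 70 m², leaving 140.
Rank by rent per m²: Tenant Q 20 > Tenant R 14 > Tenant J 12 > Tenant T 8 > Tenant Y 6.
Tenant Q: +20 to 30 (cap) → 120 left.
Tenant R takes 110 more to reach its cap of 120 → 10 left.
Tenant J: +10 (room for 30) → 40. Pool exhausted.
Total = 8×10 + 12×40 + 20×30 + 6×10 + 14×120 = 2900.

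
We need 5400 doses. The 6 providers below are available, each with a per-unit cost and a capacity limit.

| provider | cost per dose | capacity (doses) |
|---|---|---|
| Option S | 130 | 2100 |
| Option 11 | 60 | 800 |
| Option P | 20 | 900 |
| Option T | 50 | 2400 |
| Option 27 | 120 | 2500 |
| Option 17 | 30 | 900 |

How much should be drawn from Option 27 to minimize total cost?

400

Use providers in increasing cost order.
Take 900 from Option P at 20 → need 4500 more.
Option 17 at 30: take all 900 doses → 3600 still needed.
Take 2400 from Option T at 50 → need 1200 more.
Option 11 (60): use full 800 → 400 doses to go.
Option 27 (120): take the remaining 400 → done.
Option S: unused.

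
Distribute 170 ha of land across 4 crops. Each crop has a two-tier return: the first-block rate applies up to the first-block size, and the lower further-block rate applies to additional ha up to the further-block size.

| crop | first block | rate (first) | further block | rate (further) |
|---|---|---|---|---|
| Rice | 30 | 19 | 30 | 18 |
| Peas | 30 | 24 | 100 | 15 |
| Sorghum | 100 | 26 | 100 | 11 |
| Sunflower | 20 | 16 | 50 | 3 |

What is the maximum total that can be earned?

Order all 8 blocks by rate: Sorghum/T1 26 > Peas/T1 24 > Rice/T1 19 > Rice/T2 18 > Sunflower/T1 16 > Peas/T2 15 > Sorghum/T2 11 > Sunflower/T2 3.
Fill Sorghum T1 block (100 at 26) → 70 left.
Fill Peas T1 block (30 at 24) → 40 left.
Rice/T1 (19): +30 → 10 left.
Rice/T2: +10 of 30 at 18; pool empty.
Total = 26×100 + 24×30 + 19×30 + 18×10 = 4070.

4070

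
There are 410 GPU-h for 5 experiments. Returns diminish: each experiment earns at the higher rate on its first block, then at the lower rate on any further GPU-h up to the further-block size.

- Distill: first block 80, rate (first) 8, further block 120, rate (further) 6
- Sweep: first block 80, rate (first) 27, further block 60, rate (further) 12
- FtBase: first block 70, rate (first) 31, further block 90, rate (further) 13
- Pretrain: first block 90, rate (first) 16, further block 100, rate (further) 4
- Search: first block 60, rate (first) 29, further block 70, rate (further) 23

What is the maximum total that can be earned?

9640

Treat each block as its own option and order by rate: FtBase/first 31 > Search/first 29 > Sweep/first 27 > Search/second 23 > Pretrain/first 16 > FtBase/second 13 > Sweep/second 12 > Distill/first 8 > Distill/second 6 > Pretrain/second 4.
FtBase first at 31: fill all 70 ; 340 left.
Search/first (29): +60 ; 280 left.
Sweep first at 27: fill all 80 ; 200 left.
Search second at 23: fill all 70 ; 130 left.
Fill Pretrain first block (90 at 16) ; 40 left.
FtBase/second: +40 of 90 at 13; pool empty.
Total = 31×70 + 29×60 + 27×80 + 23×70 + 16×90 + 13×40 = 9640.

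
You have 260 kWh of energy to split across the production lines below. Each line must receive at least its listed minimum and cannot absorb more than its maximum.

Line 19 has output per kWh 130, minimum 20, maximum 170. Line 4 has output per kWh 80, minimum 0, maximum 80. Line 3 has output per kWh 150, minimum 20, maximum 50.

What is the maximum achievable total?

32800

Meeting every minimum uses 20+0+20 = 40 kWh, leaving 220.
Rank by output per kWh: Line 3 150 > Line 19 130 > Line 4 80.
Give Line 3 30 more to hit its cap of 50 ; 190 left.
Give Line 19 150 more to hit its cap of 170 ; 40 left.
Line 4 has room for 80 more but only 40 remain, so it gets 40.
Total = 130×170 + 80×40 + 150×50 = 32800.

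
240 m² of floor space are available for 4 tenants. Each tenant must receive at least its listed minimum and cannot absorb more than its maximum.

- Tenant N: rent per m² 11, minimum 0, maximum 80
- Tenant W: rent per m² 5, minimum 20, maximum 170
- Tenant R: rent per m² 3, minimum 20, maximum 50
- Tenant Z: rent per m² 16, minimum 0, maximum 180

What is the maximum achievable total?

3260

Meeting every minimum uses 0+20+20+0 = 40 m², leaving 200.
Highest rent per m² first: Tenant Z 16 > Tenant N 11 > Tenant W 5 > Tenant R 3.
Tenant Z: +180 to 180 (cap) → 20 left.
Only 20 left; Tenant N takes them to reach 20.
Total = 11×20 + 5×20 + 3×20 + 16×180 = 3260.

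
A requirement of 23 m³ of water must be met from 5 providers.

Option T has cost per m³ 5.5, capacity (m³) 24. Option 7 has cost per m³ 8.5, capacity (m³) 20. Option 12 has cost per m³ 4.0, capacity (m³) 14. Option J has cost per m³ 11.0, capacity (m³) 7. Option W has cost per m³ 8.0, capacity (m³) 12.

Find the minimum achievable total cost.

Cheapest first:
Option 12 at 4.0: take all 14 m³ — 9 still needed.
Option T (5.5): take the remaining 9 — done.
Option W, Option 7, Option J: unused.
Cost = 14×4.0 + 9×5.5 = 105.5.

105.5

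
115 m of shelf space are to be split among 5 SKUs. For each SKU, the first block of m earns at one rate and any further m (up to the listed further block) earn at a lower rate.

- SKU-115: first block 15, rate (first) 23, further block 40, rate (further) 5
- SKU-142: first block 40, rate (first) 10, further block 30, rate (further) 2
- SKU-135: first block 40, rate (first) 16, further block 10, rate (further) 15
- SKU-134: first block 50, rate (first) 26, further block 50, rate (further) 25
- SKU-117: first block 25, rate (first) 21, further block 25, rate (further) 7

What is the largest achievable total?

Rank every tier by rate: SKU-134/T1 26 > SKU-134/T2 25 > SKU-115/T1 23 > SKU-117/T1 21 > SKU-135/T1 16 > SKU-135/T2 15 > SKU-142/T1 10 > SKU-117/T2 7 > SKU-115/T2 5 > SKU-142/T2 2.
SKU-134/T1 (26): +50 ; 65 left.
SKU-134/T2 (25): +50 ; 15 left.
SKU-115 T1 at 23: fill all 15 ; 0 left.
Total = 26×50 + 25×50 + 23×15 = 2895.

2895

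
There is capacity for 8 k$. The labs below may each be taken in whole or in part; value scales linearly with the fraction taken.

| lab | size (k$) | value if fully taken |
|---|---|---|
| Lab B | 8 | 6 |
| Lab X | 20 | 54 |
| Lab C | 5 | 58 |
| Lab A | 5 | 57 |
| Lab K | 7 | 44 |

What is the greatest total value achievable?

Rank by value-to-size ratio: Lab C 58/5≈11.6, Lab A 57/5≈11.4, Lab K 44/7≈6.29, Lab X 54/20≈2.7, Lab B 6/8≈0.75.
All 5 k$ of Lab C fit (value 58) → 3 remain.
Fill the last 3 k$ with part of Lab A: 3/5 of it earns 34.2.
Total value = 92.2.

92.2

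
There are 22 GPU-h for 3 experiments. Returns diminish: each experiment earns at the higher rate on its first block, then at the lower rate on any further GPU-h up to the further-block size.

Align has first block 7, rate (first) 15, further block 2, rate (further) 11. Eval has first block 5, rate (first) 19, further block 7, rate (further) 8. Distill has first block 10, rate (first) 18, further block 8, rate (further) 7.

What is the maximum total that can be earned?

380

Treat each block as its own option and order by rate: Eval/first 19 > Distill/first 18 > Align/first 15 > Align/second 11 > Eval/second 8 > Distill/second 7.
Eval first at 19: fill all 5 → 17 left.
Distill/first (18): +10 → 7 left.
Fill Align first block (7 at 15) → 0 left.
Total = 19×5 + 18×10 + 15×7 = 380.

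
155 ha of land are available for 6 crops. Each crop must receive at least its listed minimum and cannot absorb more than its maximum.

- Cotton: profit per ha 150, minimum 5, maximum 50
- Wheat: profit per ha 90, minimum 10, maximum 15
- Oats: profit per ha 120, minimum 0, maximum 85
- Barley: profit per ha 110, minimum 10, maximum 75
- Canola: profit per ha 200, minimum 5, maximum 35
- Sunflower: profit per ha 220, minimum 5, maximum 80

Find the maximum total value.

29600

Meeting every minimum uses 5+10+0+10+5+5 = 35 ha, leaving 120.
Order the crops by profit per ha: Sunflower 220 > Canola 200 > Cotton 150 > Oats 120 > Barley 110 > Wheat 90.
Sunflower: +75 to 80 (cap) ; 45 left.
Canola: +30 to 35 (cap) ; 15 left.
Cotton has room for 45 more but only 15 remain, so it gets 20.
Total = 150×20 + 90×10 + 110×10 + 200×35 + 220×80 = 29600.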